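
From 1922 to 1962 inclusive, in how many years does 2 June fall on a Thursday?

Track 2 June's weekday year by year (advancing +1, or +2 across a Feb 29):
  1922: Fri  1923: Sat (+1)  1924: Mon (+2)  1925: Tue (+1)  1926: Wed (+1)
  1927: Thu (+1) ✓  1928: Sat (+2)  1929: Sun (+1)  1930: Mon (+1)  1931: Tue (+1)
  1932: Thu (+2) ✓  1933: Fri (+1)  1934: Sat (+1)  1935: Sun (+1)  … (13 more years) …
  1949: Thu (+1) ✓  1950: Fri (+1)  1951: Sat (+1)  1952: Mon (+2)  1953: Tue (+1)
  1954: Wed (+1)  1955: Thu (+1) ✓  1956: Sat (+2)  1957: Sun (+1)  1958: Mon (+1)
  1959: Tue (+1)  1960: Thu (+2) ✓  1961: Fri (+1)  1962: Sat (+1)
Thursday years: 1927, 1932, 1938, 1949, 1955, 1960 — 6 in total.

6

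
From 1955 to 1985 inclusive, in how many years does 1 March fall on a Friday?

Track 1 March's weekday year by year (advancing +1, or +2 across a Feb 29):
  1955: Tue  1956: Thu (+2)  1957: Fri (+1) ✓  1958: Sat (+1)  1959: Sun (+1)
  1960: Tue (+2)  1961: Wed (+1)  1962: Thu (+1)  1963: Fri (+1) ✓  1964: Sun (+2)
  1965: Mon (+1)  1966: Tue (+1)  1967: Wed (+1)  1968: Fri (+2) ✓  … (3 more years) …
  1972: Wed (+2)  1973: Thu (+1)  1974: Fri (+1) ✓  1975: Sat (+1)  1976: Mon (+2)
  1977: Tue (+1)  1978: Wed (+1)  1979: Thu (+1)  1980: Sat (+2)  1981: Sun (+1)
  1982: Mon (+1)  1983: Tue (+1)  1984: Thu (+2)  1985: Fri (+1) ✓
Friday years: 1957, 1963, 1968, 1974, 1985 — 5 in total.

5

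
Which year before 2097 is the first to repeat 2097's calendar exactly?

Two years share a calendar iff Jan 1 falls on the same weekday and both are leap or both are common. 2097: Jan 1 is Tuesday, common year.
2096: Jan 1 Sunday, leap
2095: Jan 1 Saturday, common
2094: Jan 1 Friday, common
2093: Jan 1 Thursday, common
2092: Jan 1 Tuesday, leap
2091: Jan 1 Monday, common
2090: Jan 1 Sunday, common
2089: Jan 1 Saturday, common
2088: Jan 1 Thursday, leap
2087: Jan 1 Wednesday, common
2086: Jan 1 Tuesday, common
2086 matches on both conditions.

2086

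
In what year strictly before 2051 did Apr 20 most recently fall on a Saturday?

2047

From one year to the next, a fixed date's weekday advances by 1, or by 2 when a Feb 29 lies between the two dates.
2051: April 20 is Thursday.
2050: Wednesday (−1)
2049: Tuesday (−1)
2048: Monday (−1)
2047: Saturday (−2)
Apr 20 falls on a Saturday in 2047.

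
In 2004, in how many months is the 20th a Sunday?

Check the 20th of each month of 2004: Jan 20: Tue, Feb 20: Fri, Mar 20: Sat, Apr 20: Tue, May 20: Thu, Jun 20: Sun, Jul 20: Tue, Aug 20: Fri, Sep 20: Mon, Oct 20: Wed, Nov 20: Sat, Dec 20: Mon.
Sunday occurs in June — 1 month.

1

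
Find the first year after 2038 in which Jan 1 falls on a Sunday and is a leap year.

Jan 1 advances by 2 weekdays after a leap year and by 1 after a common year.
2038: Jan 1 is Friday.
2039: Saturday
2040: Sunday (leap)
2040 begins on a Sunday and is a leap year.

2040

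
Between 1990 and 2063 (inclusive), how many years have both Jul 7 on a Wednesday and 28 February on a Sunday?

Check each year's weekday for Jul 7 and 28 February:
  1990: Sat/Wed  1991: Sun/Thu  1992: Tue/Fri  1993: Wed/Sun ✓  1994: Thu/Mon  1995: Fri/Tue  1996: Sun/Wed  1997: Mon/Fri  1998: Tue/Sat  1999: Wed/Sun ✓  2000: Fri/Mon  2001: Sat/Wed  2002: Sun/Thu  2003: Mon/Fri  …(46 more)…  2050: Thu/Mon  2051: Fri/Tue  2052: Sun/Wed  2053: Mon/Fri  2054: Tue/Sat  2055: Wed/Sun ✓  2056: Fri/Mon  2057: Sat/Wed  2058: Sun/Thu  2059: Mon/Fri  2060: Wed/Sat  2061: Thu/Mon  2062: Fri/Tue  2063: Sat/Wed
Both conditions hold in: 1993, 1999, 2010, 2021, 2027, 2038, 2049, 2055 — 8.

8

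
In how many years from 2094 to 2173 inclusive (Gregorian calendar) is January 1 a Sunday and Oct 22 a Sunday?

8

Check each year's weekday for January 1 and Oct 22:
  2094: Fri/Fri  2095: Sat/Sat  2096: Sun/Mon  2097: Tue/Tue  2098: Wed/Wed  2099: Thu/Thu  2100: Fri/Fri  2101: Sat/Sat  2102: Sun/Sun ✓  2103: Mon/Mon  2104: Tue/Wed  2105: Thu/Thu  2106: Fri/Fri  2107: Sat/Sat  …(52 more)…  2160: Tue/Wed  2161: Thu/Thu  2162: Fri/Fri  2163: Sat/Sat  2164: Sun/Mon  2165: Tue/Tue  2166: Wed/Wed  2167: Thu/Thu  2168: Fri/Sat  2169: Sun/Sun ✓  2170: Mon/Mon  2171: Tue/Tue  2172: Wed/Thu  2173: Fri/Fri
Both conditions hold in: 2102, 2113, 2119, 2130, 2141, 2147, 2158, 2169 — 8.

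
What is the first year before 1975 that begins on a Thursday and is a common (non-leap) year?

Jan 1 advances by 2 weekdays after a leap year and by 1 after a common year.
1975: Jan 1 is Wednesday.
1974: Tuesday
1973: Monday
1972: Saturday (leap)
1971: Friday
1970: Thursday
1970 begins on a Thursday and is a common year.

1970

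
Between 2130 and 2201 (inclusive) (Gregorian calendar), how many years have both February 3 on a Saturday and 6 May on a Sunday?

Check each year's weekday for February 3 and 6 May:
  2130: Fri/Sat  2131: Sat/Sun ✓  2132: Sun/Tue  2133: Tue/Wed  2134: Wed/Thu  2135: Thu/Fri  2136: Fri/Sun  2137: Sun/Mon  2138: Mon/Tue  2139: Tue/Wed  2140: Wed/Fri  2141: Fri/Sat  2142: Sat/Sun ✓  2143: Sun/Mon  …(44 more)…  2188: Sun/Tue  2189: Tue/Wed  2190: Wed/Thu  2191: Thu/Fri  2192: Fri/Sun  2193: Sun/Mon  2194: Mon/Tue  2195: Tue/Wed  2196: Wed/Fri  2197: Fri/Sat  2198: Sat/Sun ✓  2199: Sun/Mon  2200: Mon/Tue  2201: Tue/Wed
Both conditions hold in: 2131, 2142, 2153, 2159, 2170, 2181, 2187, 2198 — 8.

8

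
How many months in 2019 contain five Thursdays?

4

A month of length L has five Thursdays iff its first Thursday is on day ≤ L−28 (so day 1–3 in a 31-day month, 1–2 in a 30-day month, day 1 in a leap February).
Checking each month of 2019: Jan starts Tue (31d) ✓; Feb starts Fri (28d); Mar starts Fri (31d); Apr starts Mon (30d); May starts Wed (31d) ✓; Jun starts Sat (30d); Jul starts Mon (31d); Aug starts Thu (31d) ✓; Sep starts Sun (30d); Oct starts Tue (31d) ✓; Nov starts Fri (30d); Dec starts Sun (31d).
Five-Thursday months: January, May, August, October → 4.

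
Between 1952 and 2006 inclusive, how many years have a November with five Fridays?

15

November has 30 days; it has five Fridays when Friday falls among the first (month-length − 28) days — i.e. when November 1 is one of Friday/Thursday.
November 1 by year: 1952:Sat 1953:Sun 1954:Mon 1955:Tue 1956:Thu✓ 1957:Fri✓ 1958:Sat 1959:Sun 1960:Tue 1961:Wed 1962:Thu✓ 1963:Fri✓ 1964:Sun 1965:Mon 1966:Tue …(25 more)… 1992:Sun 1993:Mon 1994:Tue 1995:Wed 1996:Fri✓ 1997:Sat 1998:Sun 1999:Mon 2000:Wed 2001:Thu✓ 2002:Fri✓ 2003:Sat 2004:Mon 2005:Tue 2006:Wed
Years with five Fridays: 1956, 1957, 1962, 1963, 1968, 1973, 1974, 1979, 1984, 1985, 1990, 1991, 1996, 2001, 2002 → 15.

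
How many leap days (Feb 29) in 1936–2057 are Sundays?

4

Leap years in 1936–2057: 31 of them.
Feb 29 weekday advances by 5 (mod 7) from one leap year to the next four years later (or differs when a century non-leap intervenes).
Leap-day weekdays: 1936:Sat 1940:Thu 1944:Tue 1948:Sun✓ 1952:Fri 1956:Wed 1960:Mon 1964:Sat 1968:Thu 1972:Tue 1976:Sun✓ 1980:Fri 1984:Wed …(5 more)… 2008:Fri 2012:Wed 2016:Mon 2020:Sat 2024:Thu 2028:Tue 2032:Sun✓ 2036:Fri 2040:Wed 2044:Mon 2048:Sat 2052:Thu 2056:Tue
Sunday: 1948, 1976, 2004, 2032 → 4.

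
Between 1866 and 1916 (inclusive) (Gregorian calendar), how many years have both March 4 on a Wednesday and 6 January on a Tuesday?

5

Check each year's weekday for March 4 and 6 January:
  1866: Sun/Sat  1867: Mon/Sun  1868: Wed/Mon  1869: Thu/Wed  1870: Fri/Thu  1871: Sat/Fri  1872: Mon/Sat  1873: Tue/Mon  1874: Wed/Tue ✓  1875: Thu/Wed  1876: Sat/Thu  1877: Sun/Sat  1878: Mon/Sun  1879: Tue/Mon  …(23 more)…  1903: Wed/Tue ✓  1904: Fri/Wed  1905: Sat/Fri  1906: Sun/Sat  1907: Mon/Sun  1908: Wed/Mon  1909: Thu/Wed  1910: Fri/Thu  1911: Sat/Fri  1912: Mon/Sat  1913: Tue/Mon  1914: Wed/Tue ✓  1915: Thu/Wed  1916: Sat/Thu
Both conditions hold in: 1874, 1885, 1891, 1903, 1914 — 5.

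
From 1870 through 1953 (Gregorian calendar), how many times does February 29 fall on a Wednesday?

2

Leap years in 1870–1953: 20 of them.
Feb 29 weekday advances by 5 (mod 7) from one leap year to the next four years later (or differs when a century non-leap intervenes).
Leap-day weekdays: 1872:Thu 1876:Tue 1880:Sun 1884:Fri 1888:Wed✓ 1892:Mon 1896:Sat 1904:Mon 1908:Sat 1912:Thu 1916:Tue 1920:Sun 1924:Fri 1928:Wed✓ 1932:Mon 1936:Sat 1940:Thu 1944:Tue 1948:Sun 1952:Fri
Wednesday: 1888, 1928 → 2.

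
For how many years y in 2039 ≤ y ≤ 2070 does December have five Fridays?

13

December has 31 days; it has five Fridays when Friday falls among the first (month-length − 28) days — i.e. when December 1 is one of Friday/Thursday/Wednesday.
December 1 by year: 2039:Thu✓ 2040:Sat 2041:Sun 2042:Mon 2043:Tue 2044:Thu✓ 2045:Fri✓ 2046:Sat 2047:Sun 2048:Tue 2049:Wed✓ 2050:Thu✓ 2051:Fri✓ 2052:Sun 2053:Mon 2054:Tue 2055:Wed✓ 2056:Fri✓ 2057:Sat 2058:Sun 2059:Mon 2060:Wed✓ 2061:Thu✓ 2062:Fri✓ 2063:Sat 2064:Mon 2065:Tue 2066:Wed✓ 2067:Thu✓ 2068:Sat 2069:Sun 2070:Mon
Years with five Fridays: 2039, 2044, 2045, 2049, 2050, 2051, 2055, 2056, 2060, 2061, 2062, 2066, 2067 → 13.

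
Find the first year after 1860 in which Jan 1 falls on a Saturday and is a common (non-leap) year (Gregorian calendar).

1870

Jan 1 advances by 2 weekdays after a leap year and by 1 after a common year.
1860: Jan 1 is Sunday (leap).
1861: Tuesday
1862: Wednesday
1863: Thursday
1864: Friday (leap)
1865: Sunday
1866: Monday
1867: Tuesday
1868: Wednesday (leap)
1869: Friday
1870: Saturday
1870 begins on a Saturday and is a common year.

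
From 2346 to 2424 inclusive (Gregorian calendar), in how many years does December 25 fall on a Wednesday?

12

Track December 25's weekday year by year (advancing +1, or +2 across a Feb 29):
  2346: Wed ✓  2347: Thu (+1)  2348: Sat (+2)  2349: Sun (+1)  2350: Mon (+1)
  2351: Tue (+1)  2352: Thu (+2)  2353: Fri (+1)  2354: Sat (+1)  2355: Sun (+1)
  2356: Tue (+2)  2357: Wed (+1) ✓  2358: Thu (+1)  2359: Fri (+1)  … (51 more years) …
  2411: Sun (+1)  2412: Tue (+2)  2413: Wed (+1) ✓  2414: Thu (+1)  2415: Fri (+1)
  2416: Sun (+2)  2417: Mon (+1)  2418: Tue (+1)  2419: Wed (+1) ✓  2420: Fri (+2)
  2421: Sat (+1)  2422: Sun (+1)  2423: Mon (+1)  2424: Wed (+2) ✓
Wednesday years: 2346, 2357, 2363, 2368, 2374, 2385, 2391, 2396, 2402, 2413, 2419, 2424 — 12 in total.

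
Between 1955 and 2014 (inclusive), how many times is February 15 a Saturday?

9

Track February 15's weekday year by year (advancing +1, or +2 across a Feb 29):
  1955: Tue  1956: Wed (+1)  1957: Fri (+2)  1958: Sat (+1) ✓  1959: Sun (+1)
  1960: Mon (+1)  1961: Wed (+2)  1962: Thu (+1)  1963: Fri (+1)  1964: Sat (+1) ✓
  1965: Mon (+2)  1966: Tue (+1)  1967: Wed (+1)  1968: Thu (+1)  … (32 more years) …
  2001: Thu (+2)  2002: Fri (+1)  2003: Sat (+1) ✓  2004: Sun (+1)  2005: Tue (+2)
  2006: Wed (+1)  2007: Thu (+1)  2008: Fri (+1)  2009: Sun (+2)  2010: Mon (+1)
  2011: Tue (+1)  2012: Wed (+1)  2013: Fri (+2)  2014: Sat (+1) ✓
Saturday years: 1958, 1964, 1969, 1975, 1986, 1992, 1997, 2003, 2014 — 9 in total.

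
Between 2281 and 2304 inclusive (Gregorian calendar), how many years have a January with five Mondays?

10

January has 31 days; it has five Mondays when Monday falls among the first (month-length − 28) days — i.e. when January 1 is one of Monday/Sunday/Saturday.
January 1 by year: 2281:Sat✓ 2282:Sun✓ 2283:Mon✓ 2284:Tue 2285:Thu 2286:Fri 2287:Sat✓ 2288:Sun✓ 2289:Tue 2290:Wed 2291:Thu 2292:Fri 2293:Sun✓ 2294:Mon✓ 2295:Tue 2296:Wed 2297:Fri 2298:Sat✓ 2299:Sun✓ 2300:Mon✓ 2301:Tue 2302:Wed 2303:Thu 2304:Fri
Years with five Mondays: 2281, 2282, 2283, 2287, 2288, 2293, 2294, 2298, 2299, 2300 → 10.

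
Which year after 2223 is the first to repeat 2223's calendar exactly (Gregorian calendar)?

2234

Two years share a calendar iff Jan 1 falls on the same weekday and both are leap or both are common. 2223: Jan 1 is Wednesday, common year.
2224: Jan 1 Thursday, leap
2225: Jan 1 Saturday, common
2226: Jan 1 Sunday, common
2227: Jan 1 Monday, common
2228: Jan 1 Tuesday, leap
2229: Jan 1 Thursday, common
2230: Jan 1 Friday, common
2231: Jan 1 Saturday, common
2232: Jan 1 Sunday, leap
2233: Jan 1 Tuesday, common
2234: Jan 1 Wednesday, common
2234 matches on both conditions.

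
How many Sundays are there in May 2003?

4

May 2003 has 31 days and begins on Thursday.
The first Sunday is May 4.
Sundays fall on 4, 11, 18, 25 — that's 4.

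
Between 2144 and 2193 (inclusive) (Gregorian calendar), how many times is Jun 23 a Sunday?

7

Track Jun 23's weekday year by year (advancing +1, or +2 across a Feb 29):
  2144: Tue  2145: Wed (+1)  2146: Thu (+1)  2147: Fri (+1)  2148: Sun (+2) ✓
  2149: Mon (+1)  2150: Tue (+1)  2151: Wed (+1)  2152: Fri (+2)  2153: Sat (+1)
  2154: Sun (+1) ✓  2155: Mon (+1)  2156: Wed (+2)  2157: Thu (+1)  … (22 more years) …
  2180: Fri (+2)  2181: Sat (+1)  2182: Sun (+1) ✓  2183: Mon (+1)  2184: Wed (+2)
  2185: Thu (+1)  2186: Fri (+1)  2187: Sat (+1)  2188: Mon (+2)  2189: Tue (+1)
  2190: Wed (+1)  2191: Thu (+1)  2192: Sat (+2)  2193: Sun (+1) ✓
Sunday years: 2148, 2154, 2165, 2171, 2176, 2182, 2193 — 7 in total.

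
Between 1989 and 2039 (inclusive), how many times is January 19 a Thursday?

7

Track January 19's weekday year by year (advancing +1, or +2 across a Feb 29):
  1989: Thu ✓  1990: Fri (+1)  1991: Sat (+1)  1992: Sun (+1)  1993: Tue (+2)
  1994: Wed (+1)  1995: Thu (+1) ✓  1996: Fri (+1)  1997: Sun (+2)  1998: Mon (+1)
  1999: Tue (+1)  2000: Wed (+1)  2001: Fri (+2)  2002: Sat (+1)  … (23 more years) …
  2026: Mon (+1)  2027: Tue (+1)  2028: Wed (+1)  2029: Fri (+2)  2030: Sat (+1)
  2031: Sun (+1)  2032: Mon (+1)  2033: Wed (+2)  2034: Thu (+1) ✓  2035: Fri (+1)
  2036: Sat (+1)  2037: Mon (+2)  2038: Tue (+1)  2039: Wed (+1)
Thursday years: 1989, 1995, 2006, 2012, 2017, 2023, 2034 — 7 in total.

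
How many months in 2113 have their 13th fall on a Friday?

2

Check the 13th of each month of 2113: Jan 13: Fri, Feb 13: Mon, Mar 13: Mon, Apr 13: Thu, May 13: Sat, Jun 13: Tue, Jul 13: Thu, Aug 13: Sun, Sep 13: Wed, Oct 13: Fri, Nov 13: Mon, Dec 13: Wed.
Friday occurs in January, October — 2 months.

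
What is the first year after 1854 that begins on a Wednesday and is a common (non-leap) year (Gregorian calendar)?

Jan 1 advances by 2 weekdays after a leap year and by 1 after a common year.
1854: Jan 1 is Sunday.
1855: Monday
1856: Tuesday (leap)
1857: Thursday
1858: Friday
1859: Saturday
1860: Sunday (leap)
1861: Tuesday
1862: Wednesday
1862 begins on a Wednesday and is a common year.

1862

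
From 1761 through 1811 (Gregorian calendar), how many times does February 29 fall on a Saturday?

Leap years in 1761–1811: 11 of them.
Feb 29 weekday advances by 5 (mod 7) from one leap year to the next four years later (or differs when a century non-leap intervenes).
Leap-day weekdays: 1764:Wed 1768:Mon 1772:Sat✓ 1776:Thu 1780:Tue 1784:Sun 1788:Fri 1792:Wed 1796:Mon 1804:Wed 1808:Mon
Saturday: 1772 → 1.

1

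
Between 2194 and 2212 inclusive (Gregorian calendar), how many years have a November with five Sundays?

7

November has 30 days; it has five Sundays when Sunday falls among the first (month-length − 28) days — i.e. when November 1 is one of Sunday/Saturday.
November 1 by year: 2194:Sat✓ 2195:Sun✓ 2196:Tue 2197:Wed 2198:Thu 2199:Fri 2200:Sat✓ 2201:Sun✓ 2202:Mon 2203:Tue 2204:Thu 2205:Fri 2206:Sat✓ 2207:Sun✓ 2208:Tue 2209:Wed 2210:Thu 2211:Fri 2212:Sun✓
Years with five Sundays: 2194, 2195, 2200, 2201, 2206, 2207, 2212 → 7.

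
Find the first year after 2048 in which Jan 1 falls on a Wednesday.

Jan 1 advances by 2 weekdays after a leap year and by 1 after a common year.
2048: Jan 1 is Wednesday (leap).
2049: Friday
2050: Saturday
2051: Sunday
2052: Monday (leap)
2053: Wednesday
2053 begins on a Wednesday

2053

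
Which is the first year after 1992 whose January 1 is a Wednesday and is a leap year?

Jan 1 advances by 2 weekdays after a leap year and by 1 after a common year.
1992: Jan 1 is Wednesday (leap).
1993: Friday
1994: Saturday
1995: Sunday
1996: Monday (leap)
1997: Wednesday
1998: Thursday
1999: Friday
2000: Saturday (leap)
2001: Monday
2002: Tuesday
2003: Wednesday
2004: Thursday (leap)
2005: Saturday
2006: Sunday
2007: Monday
2008: Tuesday (leap)
2009: Thursday
2010: Friday
2011: Saturday
2012: Sunday (leap)
2013: Tuesday
2014: Wednesday
2015: Thursday
2016: Friday (leap)
2017: Sunday
2018: Monday
2019: Tuesday
2020: Wednesday (leap)
2020 begins on a Wednesday and is a leap year.

2020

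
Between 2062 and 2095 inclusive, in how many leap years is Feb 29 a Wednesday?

Leap years in 2062–2095: 8 of them.
Feb 29 weekday advances by 5 (mod 7) from one leap year to the next four years later (or differs when a century non-leap intervenes).
Leap-day weekdays: 2064:Fri 2068:Wed✓ 2072:Mon 2076:Sat 2080:Thu 2084:Tue 2088:Sun 2092:Fri
Wednesday: 2068 → 1.

1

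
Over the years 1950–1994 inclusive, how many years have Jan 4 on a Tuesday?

Track Jan 4's weekday year by year (advancing +1, or +2 across a Feb 29):
  1950: Wed  1951: Thu (+1)  1952: Fri (+1)  1953: Sun (+2)  1954: Mon (+1)
  1955: Tue (+1) ✓  1956: Wed (+1)  1957: Fri (+2)  1958: Sat (+1)  1959: Sun (+1)
  1960: Mon (+1)  1961: Wed (+2)  1962: Thu (+1)  1963: Fri (+1)  … (17 more years) …
  1981: Sun (+2)  1982: Mon (+1)  1983: Tue (+1) ✓  1984: Wed (+1)  1985: Fri (+2)
  1986: Sat (+1)  1987: Sun (+1)  1988: Mon (+1)  1989: Wed (+2)  1990: Thu (+1)
  1991: Fri (+1)  1992: Sat (+1)  1993: Mon (+2)  1994: Tue (+1) ✓
Tuesday years: 1955, 1966, 1972, 1977, 1983, 1994 — 6 in total.

6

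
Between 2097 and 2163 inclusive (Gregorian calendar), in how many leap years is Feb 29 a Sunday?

Leap years in 2097–2163: 15 of them.
Feb 29 weekday advances by 5 (mod 7) from one leap year to the next four years later (or differs when a century non-leap intervenes).
Leap-day weekdays: 2104:Fri 2108:Wed 2112:Mon 2116:Sat 2120:Thu 2124:Tue 2128:Sun✓ 2132:Fri 2136:Wed 2140:Mon 2144:Sat 2148:Thu 2152:Tue 2156:Sun✓ 2160:Fri
Sunday: 2128, 2156 → 2.

2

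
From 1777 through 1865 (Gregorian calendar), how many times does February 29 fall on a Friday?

Leap years in 1777–1865: 21 of them.
Feb 29 weekday advances by 5 (mod 7) from one leap year to the next four years later (or differs when a century non-leap intervenes).
Leap-day weekdays: 1780:Tue 1784:Sun 1788:Fri✓ 1792:Wed 1796:Mon 1804:Wed 1808:Mon 1812:Sat 1816:Thu 1820:Tue 1824:Sun 1828:Fri✓ 1832:Wed 1836:Mon 1840:Sat 1844:Thu 1848:Tue 1852:Sun 1856:Fri✓ 1860:Wed 1864:Mon
Friday: 1788, 1828, 1856 → 3.

3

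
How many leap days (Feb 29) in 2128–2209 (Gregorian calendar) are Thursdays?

Leap years in 2128–2209: 20 of them.
Feb 29 weekday advances by 5 (mod 7) from one leap year to the next four years later (or differs when a century non-leap intervenes).
Leap-day weekdays: 2128:Sun 2132:Fri 2136:Wed 2140:Mon 2144:Sat 2148:Thu✓ 2152:Tue 2156:Sun 2160:Fri 2164:Wed 2168:Mon 2172:Sat 2176:Thu✓ 2180:Tue 2184:Sun 2188:Fri 2192:Wed 2196:Mon 2204:Wed 2208:Mon
Thursday: 2148, 2176 → 2.

2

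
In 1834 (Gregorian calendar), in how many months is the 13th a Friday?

Check the 13th of each month of 1834: Jan 13: Mon, Feb 13: Thu, Mar 13: Thu, Apr 13: Sun, May 13: Tue, Jun 13: Fri, Jul 13: Sun, Aug 13: Wed, Sep 13: Sat, Oct 13: Mon, Nov 13: Thu, Dec 13: Sat.
Friday occurs in June — 1 month.

1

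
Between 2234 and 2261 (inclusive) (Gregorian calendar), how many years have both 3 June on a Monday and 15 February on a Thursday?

1

Check each year's weekday for 3 June and 15 February:
  2234: Tue/Sat  2235: Wed/Sun  2236: Fri/Mon  2237: Sat/Wed  2238: Sun/Thu  2239: Mon/Fri  2240: Wed/Sat  2241: Thu/Mon  2242: Fri/Tue  2243: Sat/Wed  2244: Mon/Thu ✓  2245: Tue/Sat  2246: Wed/Sun  2247: Thu/Mon  2248: Sat/Tue  2249: Sun/Thu  2250: Mon/Fri  2251: Tue/Sat  2252: Thu/Sun  2253: Fri/Tue  2254: Sat/Wed  2255: Sun/Thu  2256: Tue/Fri  2257: Wed/Sun  2258: Thu/Mon  2259: Fri/Tue  2260: Sun/Wed  2261: Mon/Fri
Both conditions hold in: 2244 — 1.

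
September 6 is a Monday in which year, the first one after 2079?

From one year to the next, a fixed date's weekday advances by 1, or by 2 when a Feb 29 lies between the two dates.
2079: September 6 is Wednesday.
2080: Friday (+2)
2081: Saturday (+1)
2082: Sunday (+1)
2083: Monday (+1)
September 6 falls on a Monday in 2083.

2083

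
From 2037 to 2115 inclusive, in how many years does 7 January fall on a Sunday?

10

Track 7 January's weekday year by year (advancing +1, or +2 across a Feb 29):
  2037: Wed  2038: Thu (+1)  2039: Fri (+1)  2040: Sat (+1)  2041: Mon (+2)
  2042: Tue (+1)  2043: Wed (+1)  2044: Thu (+1)  2045: Sat (+2)  2046: Sun (+1) ✓
  2047: Mon (+1)  2048: Tue (+1)  2049: Thu (+2)  2050: Fri (+1)  … (51 more years) …
  2102: Sat (+1)  2103: Sun (+1) ✓  2104: Mon (+1)  2105: Wed (+2)  2106: Thu (+1)
  2107: Fri (+1)  2108: Sat (+1)  2109: Mon (+2)  2110: Tue (+1)  2111: Wed (+1)
  2112: Thu (+1)  2113: Sat (+2)  2114: Sun (+1) ✓  2115: Mon (+1)
Sunday years: 2046, 2052, 2057, 2063, 2074, 2080, 2085, 2091, 2103, 2114 — 10 in total.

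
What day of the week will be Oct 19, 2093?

January 1, 2093 is a Thursday.
October 19 is day 292 of the year, i.e. 291 days after Jan 1.
291 mod 7 = 4, so advance 4 weekdays from Thursday: Monday.

Monday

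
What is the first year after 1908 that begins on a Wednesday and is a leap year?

Jan 1 advances by 2 weekdays after a leap year and by 1 after a common year.
1908: Jan 1 is Wednesday (leap).
1909: Friday
1910: Saturday
1911: Sunday
1912: Monday (leap)
1913: Wednesday
1914: Thursday
1915: Friday
1916: Saturday (leap)
1917: Monday
1918: Tuesday
1919: Wednesday
1920: Thursday (leap)
1921: Saturday
1922: Sunday
1923: Monday
1924: Tuesday (leap)
1925: Thursday
1926: Friday
1927: Saturday
1928: Sunday (leap)
1929: Tuesday
1930: Wednesday
1931: Thursday
1932: Friday (leap)
1933: Sunday
1934: Monday
1935: Tuesday
1936: Wednesday (leap)
1936 begins on a Wednesday and is a leap year.

1936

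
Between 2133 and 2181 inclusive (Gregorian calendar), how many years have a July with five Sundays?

21

July has 31 days; it has five Sundays when Sunday falls among the first (month-length − 28) days — i.e. when July 1 is one of Sunday/Saturday/Friday.
July 1 by year: 2133:Wed 2134:Thu 2135:Fri✓ 2136:Sun✓ 2137:Mon 2138:Tue 2139:Wed 2140:Fri✓ 2141:Sat✓ 2142:Sun✓ 2143:Mon 2144:Wed 2145:Thu 2146:Fri✓ 2147:Sat✓ …(19 more)… 2167:Wed 2168:Fri✓ 2169:Sat✓ 2170:Sun✓ 2171:Mon 2172:Wed 2173:Thu 2174:Fri✓ 2175:Sat✓ 2176:Mon 2177:Tue 2178:Wed 2179:Thu 2180:Sat✓ 2181:Sun✓
Years with five Sundays: 2135, 2136, 2140, 2141, 2142, 2146, 2147, 2152, 2153, 2157, 2158, 2159, 2163, 2164, 2168, 2169, 2170, 2174, 2175, 2180, 2181 → 21.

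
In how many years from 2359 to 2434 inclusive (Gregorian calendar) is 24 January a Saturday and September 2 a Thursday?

Check each year's weekday for 24 January and September 2:
  2359: Sat/Wed  2360: Sun/Fri  2361: Tue/Sat  2362: Wed/Sun  2363: Thu/Mon  2364: Fri/Wed  2365: Sun/Thu  2366: Mon/Fri  2367: Tue/Sat  2368: Wed/Mon  2369: Fri/Tue  2370: Sat/Wed  2371: Sun/Thu  2372: Mon/Sat  …(48 more)…  2421: Sun/Thu  2422: Mon/Fri  2423: Tue/Sat  2424: Wed/Mon  2425: Fri/Tue  2426: Sat/Wed  2427: Sun/Thu  2428: Mon/Sat  2429: Wed/Sun  2430: Thu/Mon  2431: Fri/Tue  2432: Sat/Thu ✓  2433: Mon/Fri  2434: Tue/Sat
Both conditions hold in: 2376, 2404, 2432 — 3.

3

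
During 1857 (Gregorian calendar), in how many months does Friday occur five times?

4

A month of length L has five Fridays iff its first Friday is on day ≤ L−28 (so day 1–3 in a 31-day month, 1–2 in a 30-day month, day 1 in a leap February).
Checking each month of 1857: Jan starts Thu (31d) ✓; Feb starts Sun (28d); Mar starts Sun (31d); Apr starts Wed (30d); May starts Fri (31d) ✓; Jun starts Mon (30d); Jul starts Wed (31d) ✓; Aug starts Sat (31d); Sep starts Tue (30d); Oct starts Thu (31d) ✓; Nov starts Sun (30d); Dec starts Tue (31d).
Five-Friday months: January, May, July, October → 4.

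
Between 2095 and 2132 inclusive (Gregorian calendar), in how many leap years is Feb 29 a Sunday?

1

Leap years in 2095–2132: 9 of them.
Feb 29 weekday advances by 5 (mod 7) from one leap year to the next four years later (or differs when a century non-leap intervenes).
Leap-day weekdays: 2096:Wed 2104:Fri 2108:Wed 2112:Mon 2116:Sat 2120:Thu 2124:Tue 2128:Sun✓ 2132:Fri
Sunday: 2128 → 1.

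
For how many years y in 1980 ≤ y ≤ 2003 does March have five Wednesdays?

9

March has 31 days; it has five Wednesdays when Wednesday falls among the first (month-length − 28) days — i.e. when March 1 is one of Wednesday/Tuesday/Monday.
March 1 by year: 1980:Sat 1981:Sun 1982:Mon✓ 1983:Tue✓ 1984:Thu 1985:Fri 1986:Sat 1987:Sun 1988:Tue✓ 1989:Wed✓ 1990:Thu 1991:Fri 1992:Sun 1993:Mon✓ 1994:Tue✓ 1995:Wed✓ 1996:Fri 1997:Sat 1998:Sun 1999:Mon✓ 2000:Wed✓ 2001:Thu 2002:Fri 2003:Sat
Years with five Wednesdays: 1982, 1983, 1988, 1989, 1993, 1994, 1995, 1999, 2000 → 9.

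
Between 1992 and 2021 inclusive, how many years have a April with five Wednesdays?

April has 30 days; it has five Wednesdays when Wednesday falls among the first (month-length − 28) days — i.e. when April 1 is one of Wednesday/Tuesday.
April 1 by year: 1992:Wed✓ 1993:Thu 1994:Fri 1995:Sat 1996:Mon 1997:Tue✓ 1998:Wed✓ 1999:Thu 2000:Sat 2001:Sun 2002:Mon 2003:Tue✓ 2004:Thu 2005:Fri 2006:Sat 2007:Sun 2008:Tue✓ 2009:Wed✓ 2010:Thu 2011:Fri 2012:Sun 2013:Mon 2014:Tue✓ 2015:Wed✓ 2016:Fri 2017:Sat 2018:Sun 2019:Mon 2020:Wed✓ 2021:Thu
Years with five Wednesdays: 1992, 1997, 1998, 2003, 2008, 2009, 2014, 2015, 2020 → 9.

9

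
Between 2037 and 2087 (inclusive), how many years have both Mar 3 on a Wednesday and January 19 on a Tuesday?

Check each year's weekday for Mar 3 and January 19:
  2037: Tue/Mon  2038: Wed/Tue ✓  2039: Thu/Wed  2040: Sat/Thu  2041: Sun/Sat  2042: Mon/Sun  2043: Tue/Mon  2044: Thu/Tue  2045: Fri/Thu  2046: Sat/Fri  2047: Sun/Sat  2048: Tue/Sun  2049: Wed/Tue ✓  2050: Thu/Wed  …(23 more)…  2074: Sat/Fri  2075: Sun/Sat  2076: Tue/Sun  2077: Wed/Tue ✓  2078: Thu/Wed  2079: Fri/Thu  2080: Sun/Fri  2081: Mon/Sun  2082: Tue/Mon  2083: Wed/Tue ✓  2084: Fri/Wed  2085: Sat/Fri  2086: Sun/Sat  2087: Mon/Sun
Both conditions hold in: 2038, 2049, 2055, 2066, 2077, 2083 — 6.

6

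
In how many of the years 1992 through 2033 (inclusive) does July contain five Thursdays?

19

July has 31 days; it has five Thursdays when Thursday falls among the first (month-length − 28) days — i.e. when July 1 is one of Thursday/Wednesday/Tuesday.
July 1 by year: 1992:Wed✓ 1993:Thu✓ 1994:Fri 1995:Sat 1996:Mon 1997:Tue✓ 1998:Wed✓ 1999:Thu✓ 2000:Sat 2001:Sun 2002:Mon 2003:Tue✓ 2004:Thu✓ 2005:Fri 2006:Sat …(12 more)… 2019:Mon 2020:Wed✓ 2021:Thu✓ 2022:Fri 2023:Sat 2024:Mon 2025:Tue✓ 2026:Wed✓ 2027:Thu✓ 2028:Sat 2029:Sun 2030:Mon 2031:Tue✓ 2032:Thu✓ 2033:Fri
Years with five Thursdays: 1992, 1993, 1997, 1998, 1999, 2003, 2004, 2008, 2009, 2010, 2014, 2015, 2020, 2021, 2025, 2026, 2027, 2031, 2032 → 19.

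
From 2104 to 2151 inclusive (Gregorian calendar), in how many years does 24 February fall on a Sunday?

Track 24 February's weekday year by year (advancing +1, or +2 across a Feb 29):
  2104: Sun ✓  2105: Tue (+2)  2106: Wed (+1)  2107: Thu (+1)  2108: Fri (+1)
  2109: Sun (+2) ✓  2110: Mon (+1)  2111: Tue (+1)  2112: Wed (+1)  2113: Fri (+2)
  2114: Sat (+1)  2115: Sun (+1) ✓  2116: Mon (+1)  2117: Wed (+2)  … (20 more years) …
  2138: Mon (+1)  2139: Tue (+1)  2140: Wed (+1)  2141: Fri (+2)  2142: Sat (+1)
  2143: Sun (+1) ✓  2144: Mon (+1)  2145: Wed (+2)  2146: Thu (+1)  2147: Fri (+1)
  2148: Sat (+1)  2149: Mon (+2)  2150: Tue (+1)  2151: Wed (+1)
Sunday years: 2104, 2109, 2115, 2126, 2132, 2137, 2143 — 7 in total.

7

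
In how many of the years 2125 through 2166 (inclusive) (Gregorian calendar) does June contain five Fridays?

12

June has 30 days; it has five Fridays when Friday falls among the first (month-length − 28) days — i.e. when June 1 is one of Friday/Thursday.
June 1 by year: 2125:Fri✓ 2126:Sat 2127:Sun 2128:Tue 2129:Wed 2130:Thu✓ 2131:Fri✓ 2132:Sun 2133:Mon 2134:Tue 2135:Wed 2136:Fri✓ 2137:Sat 2138:Sun 2139:Mon …(12 more)… 2152:Thu✓ 2153:Fri✓ 2154:Sat 2155:Sun 2156:Tue 2157:Wed 2158:Thu✓ 2159:Fri✓ 2160:Sun 2161:Mon 2162:Tue 2163:Wed 2164:Fri✓ 2165:Sat 2166:Sun
Years with five Fridays: 2125, 2130, 2131, 2136, 2141, 2142, 2147, 2152, 2153, 2158, 2159, 2164 → 12.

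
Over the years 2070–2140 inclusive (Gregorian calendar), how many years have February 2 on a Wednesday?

10

Track February 2's weekday year by year (advancing +1, or +2 across a Feb 29):
  2070: Sun  2071: Mon (+1)  2072: Tue (+1)  2073: Thu (+2)  2074: Fri (+1)
  2075: Sat (+1)  2076: Sun (+1)  2077: Tue (+2)  2078: Wed (+1) ✓  2079: Thu (+1)
  2080: Fri (+1)  2081: Sun (+2)  2082: Mon (+1)  2083: Tue (+1)  … (43 more years) …
  2127: Sun (+1)  2128: Mon (+1)  2129: Wed (+2) ✓  2130: Thu (+1)  2131: Fri (+1)
  2132: Sat (+1)  2133: Mon (+2)  2134: Tue (+1)  2135: Wed (+1) ✓  2136: Thu (+1)
  2137: Sat (+2)  2138: Sun (+1)  2139: Mon (+1)  2140: Tue (+1)
Wednesday years: 2078, 2084, 2089, 2095, 2101, 2107, 2118, 2124, 2129, 2135 — 10 in total.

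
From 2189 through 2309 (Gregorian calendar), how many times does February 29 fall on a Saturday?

5

Leap years in 2189–2309: 28 of them.
Feb 29 weekday advances by 5 (mod 7) from one leap year to the next four years later (or differs when a century non-leap intervenes).
Leap-day weekdays: 2192:Wed 2196:Mon 2204:Wed 2208:Mon 2212:Sat✓ 2216:Thu 2220:Tue 2224:Sun 2228:Fri 2232:Wed 2236:Mon 2240:Sat✓ 2244:Thu 2248:Tue 2252:Sun 2256:Fri 2260:Wed 2264:Mon 2268:Sat✓ 2272:Thu 2276:Tue 2280:Sun 2284:Fri 2288:Wed 2292:Mon 2296:Sat✓ 2304:Mon 2308:Sat✓
Saturday: 2212, 2240, 2268, 2296, 2308 → 5.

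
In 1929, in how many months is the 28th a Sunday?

Check the 28th of each month of 1929: Jan 28: Mon, Feb 28: Thu, Mar 28: Thu, Apr 28: Sun, May 28: Tue, Jun 28: Fri, Jul 28: Sun, Aug 28: Wed, Sep 28: Sat, Oct 28: Mon, Nov 28: Thu, Dec 28: Sat.
Sunday occurs in April, July — 2 months.

2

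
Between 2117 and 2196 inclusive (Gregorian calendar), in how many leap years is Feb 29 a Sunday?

3

Leap years in 2117–2196: 20 of them.
Feb 29 weekday advances by 5 (mod 7) from one leap year to the next four years later (or differs when a century non-leap intervenes).
Leap-day weekdays: 2120:Thu 2124:Tue 2128:Sun✓ 2132:Fri 2136:Wed 2140:Mon 2144:Sat 2148:Thu 2152:Tue 2156:Sun✓ 2160:Fri 2164:Wed 2168:Mon 2172:Sat 2176:Thu 2180:Tue 2184:Sun✓ 2188:Fri 2192:Wed 2196:Mon
Sunday: 2128, 2156, 2184 → 3.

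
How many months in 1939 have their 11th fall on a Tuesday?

Check the 11th of each month of 1939: Jan 11: Wed, Feb 11: Sat, Mar 11: Sat, Apr 11: Tue, May 11: Thu, Jun 11: Sun, Jul 11: Tue, Aug 11: Fri, Sep 11: Mon, Oct 11: Wed, Nov 11: Sat, Dec 11: Mon.
Tuesday occurs in April, July — 2 months.

2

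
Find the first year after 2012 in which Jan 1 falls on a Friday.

Jan 1 advances by 2 weekdays after a leap year and by 1 after a common year.
2012: Jan 1 is Sunday (leap).
2013: Tuesday
2014: Wednesday
2015: Thursday
2016: Friday (leap)
2016 begins on a Friday

2016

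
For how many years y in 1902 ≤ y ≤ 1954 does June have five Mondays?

16

June has 30 days; it has five Mondays when Monday falls among the first (month-length − 28) days — i.e. when June 1 is one of Monday/Sunday.
June 1 by year: 1902:Sun✓ 1903:Mon✓ 1904:Wed 1905:Thu 1906:Fri 1907:Sat 1908:Mon✓ 1909:Tue 1910:Wed 1911:Thu 1912:Sat 1913:Sun✓ 1914:Mon✓ 1915:Tue 1916:Thu …(23 more)… 1940:Sat 1941:Sun✓ 1942:Mon✓ 1943:Tue 1944:Thu 1945:Fri 1946:Sat 1947:Sun✓ 1948:Tue 1949:Wed 1950:Thu 1951:Fri 1952:Sun✓ 1953:Mon✓ 1954:Tue
Years with five Mondays: 1902, 1903, 1908, 1913, 1914, 1919, 1924, 1925, 1930, 1931, 1936, 1941, 1942, 1947, 1952, 1953 → 16.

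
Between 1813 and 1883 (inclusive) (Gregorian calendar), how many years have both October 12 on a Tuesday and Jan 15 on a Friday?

8

Check each year's weekday for October 12 and Jan 15:
  1813: Tue/Fri ✓  1814: Wed/Sat  1815: Thu/Sun  1816: Sat/Mon  1817: Sun/Wed  1818: Mon/Thu  1819: Tue/Fri ✓  1820: Thu/Sat  1821: Fri/Mon  1822: Sat/Tue  1823: Sun/Wed  1824: Tue/Thu  1825: Wed/Sat  1826: Thu/Sun  …(43 more)…  1870: Wed/Sat  1871: Thu/Sun  1872: Sat/Mon  1873: Sun/Wed  1874: Mon/Thu  1875: Tue/Fri ✓  1876: Thu/Sat  1877: Fri/Mon  1878: Sat/Tue  1879: Sun/Wed  1880: Tue/Thu  1881: Wed/Sat  1882: Thu/Sun  1883: Fri/Mon
Both conditions hold in: 1813, 1819, 1830, 1841, 1847, 1858, 1869, 1875 — 8.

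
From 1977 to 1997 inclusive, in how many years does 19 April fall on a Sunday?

3

Track 19 April's weekday year by year (advancing +1, or +2 across a Feb 29):
  1977: Tue  1978: Wed (+1)  1979: Thu (+1)  1980: Sat (+2)  1981: Sun (+1) ✓
  1982: Mon (+1)  1983: Tue (+1)  1984: Thu (+2)  1985: Fri (+1)  1986: Sat (+1)
  1987: Sun (+1) ✓  1988: Tue (+2)  1989: Wed (+1)  1990: Thu (+1)  1991: Fri (+1)
  1992: Sun (+2) ✓  1993: Mon (+1)  1994: Tue (+1)  1995: Wed (+1)  1996: Fri (+2)
  1997: Sat (+1)
Sunday years: 1981, 1987, 1992 — 3 in total.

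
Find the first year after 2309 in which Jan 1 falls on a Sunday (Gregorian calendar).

Jan 1 advances by 2 weekdays after a leap year and by 1 after a common year.
2309: Jan 1 is Friday.
2310: Saturday
2311: Sunday
2311 begins on a Sunday

2311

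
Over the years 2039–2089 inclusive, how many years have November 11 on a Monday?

8

Track November 11's weekday year by year (advancing +1, or +2 across a Feb 29):
  2039: Fri  2040: Sun (+2)  2041: Mon (+1) ✓  2042: Tue (+1)  2043: Wed (+1)
  2044: Fri (+2)  2045: Sat (+1)  2046: Sun (+1)  2047: Mon (+1) ✓  2048: Wed (+2)
  2049: Thu (+1)  2050: Fri (+1)  2051: Sat (+1)  2052: Mon (+2) ✓  … (23 more years) …
  2076: Wed (+2)  2077: Thu (+1)  2078: Fri (+1)  2079: Sat (+1)  2080: Mon (+2) ✓
  2081: Tue (+1)  2082: Wed (+1)  2083: Thu (+1)  2084: Sat (+2)  2085: Sun (+1)
  2086: Mon (+1) ✓  2087: Tue (+1)  2088: Thu (+2)  2089: Fri (+1)
Monday years: 2041, 2047, 2052, 2058, 2069, 2075, 2080, 2086 — 8 in total.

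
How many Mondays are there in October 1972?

October 1972 has 31 days and begins on Sunday.
The first Monday is October 2.
Mondays fall on 2, 9, 16, 23, 30 — that's 5.

5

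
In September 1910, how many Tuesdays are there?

September 1910 has 30 days and begins on Thursday.
The first Tuesday is September 6.
Tuesdays fall on 6, 13, 20, 27 — that's 4.

4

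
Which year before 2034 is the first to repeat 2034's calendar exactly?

2023

Two years share a calendar iff Jan 1 falls on the same weekday and both are leap or both are common. 2034: Jan 1 is Sunday, common year.
2033: Jan 1 Saturday, common
2032: Jan 1 Thursday, leap
2031: Jan 1 Wednesday, common
2030: Jan 1 Tuesday, common
2029: Jan 1 Monday, common
2028: Jan 1 Saturday, leap
2027: Jan 1 Friday, common
2026: Jan 1 Thursday, common
2025: Jan 1 Wednesday, common
2024: Jan 1 Monday, leap
2023: Jan 1 Sunday, common
2023 matches on both conditions.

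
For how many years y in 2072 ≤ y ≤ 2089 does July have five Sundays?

8

July has 31 days; it has five Sundays when Sunday falls among the first (month-length − 28) days — i.e. when July 1 is one of Sunday/Saturday/Friday.
July 1 by year: 2072:Fri✓ 2073:Sat✓ 2074:Sun✓ 2075:Mon 2076:Wed 2077:Thu 2078:Fri✓ 2079:Sat✓ 2080:Mon 2081:Tue 2082:Wed 2083:Thu 2084:Sat✓ 2085:Sun✓ 2086:Mon 2087:Tue 2088:Thu 2089:Fri✓
Years with five Sundays: 2072, 2073, 2074, 2078, 2079, 2084, 2085, 2089 → 8.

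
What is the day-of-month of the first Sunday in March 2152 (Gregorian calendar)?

5

March 1, 2152 is a Wednesday, so the first Sunday is the 5th.
The first Sunday is 5 + 0 = 5.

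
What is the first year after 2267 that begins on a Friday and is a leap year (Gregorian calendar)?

Jan 1 advances by 2 weekdays after a leap year and by 1 after a common year.
2267: Jan 1 is Tuesday.
2268: Wednesday (leap)
2269: Friday
2270: Saturday
2271: Sunday
2272: Monday (leap)
2273: Wednesday
2274: Thursday
2275: Friday
2276: Saturday (leap)
2277: Monday
2278: Tuesday
2279: Wednesday
2280: Thursday (leap)
2281: Saturday
2282: Sunday
2283: Monday
2284: Tuesday (leap)
2285: Thursday
2286: Friday
2287: Saturday
2288: Sunday (leap)
2289: Tuesday
2290: Wednesday
2291: Thursday
2292: Friday (leap)
2292 begins on a Friday and is a leap year.

2292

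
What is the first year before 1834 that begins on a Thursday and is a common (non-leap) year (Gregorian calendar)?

1829

Jan 1 advances by 2 weekdays after a leap year and by 1 after a common year.
1834: Jan 1 is Wednesday.
1833: Tuesday
1832: Sunday (leap)
1831: Saturday
1830: Friday
1829: Thursday
1829 begins on a Thursday and is a common year.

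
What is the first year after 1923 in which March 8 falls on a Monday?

1926

From one year to the next, a fixed date's weekday advances by 1, or by 2 when a Feb 29 lies between the two dates.
1923: March 8 is Thursday.
1924: Saturday (+2)
1925: Sunday (+1)
1926: Monday (+1)
March 8 falls on a Monday in 1926.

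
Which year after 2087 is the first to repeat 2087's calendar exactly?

Two years share a calendar iff Jan 1 falls on the same weekday and both are leap or both are common. 2087: Jan 1 is Wednesday, common year.
2088: Jan 1 Thursday, leap
2089: Jan 1 Saturday, common
2090: Jan 1 Sunday, common
2091: Jan 1 Monday, common
2092: Jan 1 Tuesday, leap
2093: Jan 1 Thursday, common
2094: Jan 1 Friday, common
2095: Jan 1 Saturday, common
2096: Jan 1 Sunday, leap
2097: Jan 1 Tuesday, common
2098: Jan 1 Wednesday, common
2098 matches on both conditions.

2098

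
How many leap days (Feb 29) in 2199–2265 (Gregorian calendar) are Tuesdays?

Leap years in 2199–2265: 16 of them.
Feb 29 weekday advances by 5 (mod 7) from one leap year to the next four years later (or differs when a century non-leap intervenes).
Leap-day weekdays: 2204:Wed 2208:Mon 2212:Sat 2216:Thu 2220:Tue✓ 2224:Sun 2228:Fri 2232:Wed 2236:Mon 2240:Sat 2244:Thu 2248:Tue✓ 2252:Sun 2256:Fri 2260:Wed 2264:Mon
Tuesday: 2220, 2248 → 2.

2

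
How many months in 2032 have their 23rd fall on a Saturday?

1

Check the 23rd of each month of 2032: Jan 23: Fri, Feb 23: Mon, Mar 23: Tue, Apr 23: Fri, May 23: Sun, Jun 23: Wed, Jul 23: Fri, Aug 23: Mon, Sep 23: Thu, Oct 23: Sat, Nov 23: Tue, Dec 23: Thu.
Saturday occurs in October — 1 month.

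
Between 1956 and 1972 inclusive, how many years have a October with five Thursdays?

8

October has 31 days; it has five Thursdays when Thursday falls among the first (month-length − 28) days — i.e. when October 1 is one of Thursday/Wednesday/Tuesday.
October 1 by year: 1956:Mon 1957:Tue✓ 1958:Wed✓ 1959:Thu✓ 1960:Sat 1961:Sun 1962:Mon 1963:Tue✓ 1964:Thu✓ 1965:Fri 1966:Sat 1967:Sun 1968:Tue✓ 1969:Wed✓ 1970:Thu✓ 1971:Fri 1972:Sun
Years with five Thursdays: 1957, 1958, 1959, 1963, 1964, 1968, 1969, 1970 → 8.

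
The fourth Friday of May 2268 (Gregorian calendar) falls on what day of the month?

22

May 1, 2268 is a Friday, so the first Friday is the 1st.
The fourth Friday is 1 + 21 = 22.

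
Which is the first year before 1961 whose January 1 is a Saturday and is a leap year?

Jan 1 advances by 2 weekdays after a leap year and by 1 after a common year.
1961: Jan 1 is Sunday.
1960: Friday (leap)
1959: Thursday
1958: Wednesday
1957: Tuesday
1956: Sunday (leap)
1955: Saturday
1954: Friday
1953: Thursday
1952: Tuesday (leap)
1951: Monday
1950: Sunday
1949: Saturday
1948: Thursday (leap)
1947: Wednesday
1946: Tuesday
1945: Monday
1944: Saturday (leap)
1944 begins on a Saturday and is a leap year.

1944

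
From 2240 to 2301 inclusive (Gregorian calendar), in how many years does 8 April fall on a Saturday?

9

Track 8 April's weekday year by year (advancing +1, or +2 across a Feb 29):
  2240: Wed  2241: Thu (+1)  2242: Fri (+1)  2243: Sat (+1) ✓  2244: Mon (+2)
  2245: Tue (+1)  2246: Wed (+1)  2247: Thu (+1)  2248: Sat (+2) ✓  2249: Sun (+1)
  2250: Mon (+1)  2251: Tue (+1)  2252: Thu (+2)  2253: Fri (+1)  … (34 more years) …
  2288: Sun (+2)  2289: Mon (+1)  2290: Tue (+1)  2291: Wed (+1)  2292: Fri (+2)
  2293: Sat (+1) ✓  2294: Sun (+1)  2295: Mon (+1)  2296: Wed (+2)  2297: Thu (+1)
  2298: Fri (+1)  2299: Sat (+1) ✓  2300: Sun (+1)  2301: Mon (+1)
Saturday years: 2243, 2248, 2254, 2265, 2271, 2276, 2282, 2293, 2299 — 9 in total.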